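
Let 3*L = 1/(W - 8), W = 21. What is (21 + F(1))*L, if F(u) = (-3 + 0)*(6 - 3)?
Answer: 4/13 ≈ 0.30769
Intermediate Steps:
F(u) = -9 (F(u) = -3*3 = -9)
L = 1/39 (L = 1/(3*(21 - 8)) = (⅓)/13 = (⅓)*(1/13) = 1/39 ≈ 0.025641)
(21 + F(1))*L = (21 - 9)*(1/39) = 12*(1/39) = 4/13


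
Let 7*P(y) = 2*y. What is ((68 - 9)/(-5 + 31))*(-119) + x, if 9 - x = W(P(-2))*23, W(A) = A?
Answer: -45117/182 ≈ -247.90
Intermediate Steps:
P(y) = 2*y/7 (P(y) = (2*y)/7 = 2*y/7)
x = 155/7 (x = 9 - (2/7)*(-2)*23 = 9 - (-4)*23/7 = 9 - 1*(-92/7) = 9 + 92/7 = 155/7 ≈ 22.143)
((68 - 9)/(-5 + 31))*(-119) + x = ((68 - 9)/(-5 + 31))*(-119) + 155/7 = (59/26)*(-119) + 155/7 = -7021/26 + 155/7 = -45117/182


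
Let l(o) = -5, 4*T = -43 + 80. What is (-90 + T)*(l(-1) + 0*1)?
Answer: 1615/4 ≈ 403.75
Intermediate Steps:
T = 37/4 (T = (-43 + 80)/4 = (1/4)*37 = 37/4 ≈ 9.2500)
(-90 + T)*(l(-1) + 0*1) = (-90 + 37/4)*(-5 + 0*1) = -323*(-5 + 0)/4 = -323/4*(-5) = 1615/4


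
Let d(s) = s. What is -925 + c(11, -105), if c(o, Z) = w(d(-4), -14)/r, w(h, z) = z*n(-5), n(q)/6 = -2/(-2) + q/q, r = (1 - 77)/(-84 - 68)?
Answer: -1261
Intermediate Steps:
r = ½ (r = -76/(-152) = -76*(-1/152) = ½ ≈ 0.50000)
n(q) = 12 (n(q) = 6*(-2/(-2) + q/q) = 6*(-2*(-½) + 1) = 6*(1 + 1) = 6*2 = 12)
w(h, z) = 12*z (w(h, z) = z*12 = 12*z)
c(o, Z) = -336 (c(o, Z) = (12*(-14))/(½) = -168*2 = -336)
-925 + c(11, -105) = -925 - 336 = -1261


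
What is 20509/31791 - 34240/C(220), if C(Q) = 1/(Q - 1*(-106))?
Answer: -354858751331/31791 ≈ -1.1162e+7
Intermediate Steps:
C(Q) = 1/(106 + Q) (C(Q) = 1/(Q + 106) = 1/(106 + Q))
20509/31791 - 34240/C(220) = 20509/31791 - 34240/(1/(106 + 220)) = 20509*(1/31791) - 34240/(1/326) = 20509/31791 - 34240/1/326 = 20509/31791 - 34240*326 = 20509/31791 - 11162240 = -354858751331/31791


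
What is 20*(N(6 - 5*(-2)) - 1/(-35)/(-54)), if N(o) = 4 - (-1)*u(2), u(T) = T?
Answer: 22678/189 ≈ 119.99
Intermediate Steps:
N(o) = 6 (N(o) = 4 - (-1)*2 = 4 - 1*(-2) = 4 + 2 = 6)
20*(N(6 - 5*(-2)) - 1/(-35)/(-54)) = 20*(6 - 1/(-35)/(-54)) = 20*(6 - 1*(-1/35)*(-1/54)) = 20*(6 + (1/35)*(-1/54)) = 20*(6 - 1/1890) = 20*(11339/1890) = 22678/189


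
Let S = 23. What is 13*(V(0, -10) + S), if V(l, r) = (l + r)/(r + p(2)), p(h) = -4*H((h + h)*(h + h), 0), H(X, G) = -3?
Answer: 234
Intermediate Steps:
p(h) = 12 (p(h) = -4*(-3) = 12)
V(l, r) = (l + r)/(12 + r) (V(l, r) = (l + r)/(r + 12) = (l + r)/(12 + r))
13*(V(0, -10) + S) = 13*((0 - 10)/(12 - 10) + 23) = 13*(-10/2 + 23) = 13*((½)*(-10) + 23) = 13*(-5 + 23) = 13*18 = 234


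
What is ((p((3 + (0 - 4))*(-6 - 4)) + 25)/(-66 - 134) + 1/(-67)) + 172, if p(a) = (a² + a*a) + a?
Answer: 457771/2680 ≈ 170.81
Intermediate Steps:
p(a) = a + 2*a² (p(a) = (a² + a²) + a = 2*a² + a = a + 2*a²)
((p((3 + (0 - 4))*(-6 - 4)) + 25)/(-66 - 134) + 1/(-67)) + 172 = ((((3 + (0 - 4))*(-6 - 4))*(1 + 2*((3 + (0 - 4))*(-6 - 4))) + 25)/(-66 - 134) + 1/(-67)) + 172 = ((((3 - 4)*(-10))*(1 + 2*((3 - 4)*(-10))) + 25)/(-200) - 1/67) + 172 = (((-1*(-10))*(1 + 2*(-1*(-10))) + 25)*(-1/200) - 1/67) + 172 = ((10*(1 + 2*10) + 25)*(-1/200) - 1/67) + 172 = ((10*(1 + 20) + 25)*(-1/200) - 1/67) + 172 = ((10*21 + 25)*(-1/200) - 1/67) + 172 = ((210 + 25)*(-1/200) - 1/67) + 172 = (235*(-1/200) - 1/67) + 172 = (-47/40 - 1/67) + 172 = -3189/2680 + 172 = 457771/2680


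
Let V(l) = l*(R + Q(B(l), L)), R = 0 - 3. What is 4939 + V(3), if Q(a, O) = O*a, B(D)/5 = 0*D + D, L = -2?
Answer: 4840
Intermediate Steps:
B(D) = 5*D (B(D) = 5*(0*D + D) = 5*(0 + D) = 5*D)
R = -3
V(l) = l*(-3 - 10*l)
4939 + V(3) = 4939 - 1*3*(3 + 10*3) = 4939 - 1*3*(3 + 30) = 4939 - 1*3*33 = 4939 - 99 = 4840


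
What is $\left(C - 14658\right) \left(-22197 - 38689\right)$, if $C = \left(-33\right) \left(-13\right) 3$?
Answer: $814106706$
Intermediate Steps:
$C = 1287$ ($C = 429 \cdot 3 = 1287$)
$\left(C - 14658\right) \left(-22197 - 38689\right) = \left(1287 - 14658\right) \left(-22197 - 38689\right) = \left(-13371\right) \left(-60886\right) = 814106706$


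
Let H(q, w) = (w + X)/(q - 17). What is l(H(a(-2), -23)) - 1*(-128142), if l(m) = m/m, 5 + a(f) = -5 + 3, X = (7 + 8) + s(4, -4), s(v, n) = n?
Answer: 128143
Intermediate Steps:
X = 11 (X = (7 + 8) - 4 = 15 - 4 = 11)
a(f) = -7 (a(f) = -5 + (-5 + 3) = -5 - 2 = -7)
H(q, w) = (11 + w)/(-17 + q) (H(q, w) = (w + 11)/(q - 17) = (11 + w)/(-17 + q))
l(m) = 1
l(H(a(-2), -23)) - 1*(-128142) = 1 - 1*(-128142) = 1 + 128142 = 128143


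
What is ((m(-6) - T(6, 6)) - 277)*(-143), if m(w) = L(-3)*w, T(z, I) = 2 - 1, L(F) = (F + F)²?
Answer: 70642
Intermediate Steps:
L(F) = 4*F² (L(F) = (2*F)² = 4*F²)
T(z, I) = 1
m(w) = 36*w (m(w) = (4*(-3)²)*w = (4*9)*w = 36*w)
((m(-6) - T(6, 6)) - 277)*(-143) = ((36*(-6) - 1*1) - 277)*(-143) = ((-216 - 1) - 277)*(-143) = (-217 - 277)*(-143) = -494*(-143) = 70642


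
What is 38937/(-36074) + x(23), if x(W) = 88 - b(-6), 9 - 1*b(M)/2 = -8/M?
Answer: 7747321/108222 ≈ 71.587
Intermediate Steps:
b(M) = 18 + 16/M (b(M) = 18 - (-16)/M = 18 + 16/M)
x(W) = 218/3 (x(W) = 88 - (18 + 16/(-6)) = 88 - (18 + 16*(-1/6)) = 88 - (18 - 8/3) = 88 - 1*46/3 = 88 - 46/3 = 218/3)
38937/(-36074) + x(23) = 38937/(-36074) + 218/3 = 38937*(-1/36074) + 218/3 = -38937/36074 + 218/3 = 7747321/108222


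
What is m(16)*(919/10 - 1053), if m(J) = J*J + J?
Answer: -1307096/5 ≈ -2.6142e+5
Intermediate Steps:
m(J) = J + J² (m(J) = J² + J = J + J²)
m(16)*(919/10 - 1053) = (16*(1 + 16))*(919/10 - 1053) = (16*17)*(919*(⅒) - 1053) = 272*(919/10 - 1053) = 272*(-9611/10) = -1307096/5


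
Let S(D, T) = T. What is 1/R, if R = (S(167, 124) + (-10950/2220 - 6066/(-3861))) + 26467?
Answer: 31746/844051177 ≈ 3.7611e-5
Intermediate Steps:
R = 844051177/31746 (R = (124 + (-10950/2220 - 6066/(-3861))) + 26467 = (124 + (-10950*1/2220 - 6066*(-1/3861))) + 26467 = (124 + (-365/74 + 674/429)) + 26467 = (124 - 106709/31746) + 26467 = 3829795/31746 + 26467 = 844051177/31746 ≈ 26588.)
1/R = 1/(844051177/31746) = 31746/844051177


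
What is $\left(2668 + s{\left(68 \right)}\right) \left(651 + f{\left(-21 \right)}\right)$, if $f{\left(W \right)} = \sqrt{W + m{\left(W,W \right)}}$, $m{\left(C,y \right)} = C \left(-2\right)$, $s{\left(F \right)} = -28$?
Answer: $1718640 + 2640 \sqrt{21} \approx 1.7307 \cdot 10^{6}$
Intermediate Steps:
$m{\left(C,y \right)} = - 2 C$
$f{\left(W \right)} = \sqrt{- W}$ ($f{\left(W \right)} = \sqrt{W - 2 W} = \sqrt{- W}$)
$\left(2668 + s{\left(68 \right)}\right) \left(651 + f{\left(-21 \right)}\right) = \left(2668 - 28\right) \left(651 + \sqrt{\left(-1\right) \left(-21\right)}\right) = 2640 \left(651 + \sqrt{21}\right) = 1718640 + 2640 \sqrt{21}$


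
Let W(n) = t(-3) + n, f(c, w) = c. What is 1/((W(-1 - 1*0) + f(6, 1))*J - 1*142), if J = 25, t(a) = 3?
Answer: 1/58 ≈ 0.017241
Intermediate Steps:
W(n) = 3 + n
1/((W(-1 - 1*0) + f(6, 1))*J - 1*142) = 1/(((3 + (-1 - 1*0)) + 6)*25 - 1*142) = 1/(((3 + (-1 + 0)) + 6)*25 - 142) = 1/(((3 - 1) + 6)*25 - 142) = 1/((2 + 6)*25 - 142) = 1/(8*25 - 142) = 1/(200 - 142) = 1/58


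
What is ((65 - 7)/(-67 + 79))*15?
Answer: 145/2 ≈ 72.500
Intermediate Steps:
((65 - 7)/(-67 + 79))*15 = (58/12)*15 = (58*(1/12))*15 = (29/6)*15 = 145/2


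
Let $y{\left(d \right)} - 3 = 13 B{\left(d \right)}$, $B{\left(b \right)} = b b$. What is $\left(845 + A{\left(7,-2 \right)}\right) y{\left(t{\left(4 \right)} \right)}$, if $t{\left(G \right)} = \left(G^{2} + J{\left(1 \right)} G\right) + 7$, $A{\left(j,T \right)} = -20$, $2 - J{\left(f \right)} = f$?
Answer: $7821000$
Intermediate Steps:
$J{\left(f \right)} = 2 - f$
$B{\left(b \right)} = b^{2}$
$t{\left(G \right)} = 7 + G + G^{2}$ ($t{\left(G \right)} = \left(G^{2} + \left(2 - 1\right) G\right) + 7 = \left(G^{2} + 1 G\right) + 7 = \left(G^{2} + G\right) + 7 = \left(G + G^{2}\right) + 7 = 7 + G + G^{2}$)
$y{\left(d \right)} = 3 + 13 d^{2}$
$\left(845 + A{\left(7,-2 \right)}\right) y{\left(t{\left(4 \right)} \right)} = \left(845 - 20\right) \left(3 + 13 \left(7 + 4 + 4^{2}\right)^{2}\right) = 825 \left(3 + 13 \left(7 + 4 + 16\right)^{2}\right) = 825 \left(3 + 13 \cdot 27^{2}\right) = 825 \left(3 + 13 \cdot 729\right) = 825 \left(3 + 9477\right) = 825 \cdot 9480 = 7821000$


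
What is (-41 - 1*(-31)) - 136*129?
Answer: -17554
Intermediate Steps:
(-41 - 1*(-31)) - 136*129 = (-41 + 31) - 17544 = -10 - 17544 = -17554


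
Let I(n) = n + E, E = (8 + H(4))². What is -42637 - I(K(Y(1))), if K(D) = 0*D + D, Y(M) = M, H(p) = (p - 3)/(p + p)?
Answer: -2733057/64 ≈ -42704.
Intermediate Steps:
H(p) = (-3 + p)/(2*p) (H(p) = (-3 + p)/((2*p)) = (-3 + p)*(1/(2*p)) = (-3 + p)/(2*p))
E = 4225/64 (E = (8 + (½)*(-3 + 4)/4)² = (8 + (½)*(¼)*1)² = (8 + ⅛)² = (65/8)² = 4225/64 ≈ 66.016)
K(D) = D (K(D) = 0 + D = D)
I(n) = 4225/64 + n (I(n) = n + 4225/64 = 4225/64 + n)
-42637 - I(K(Y(1))) = -42637 - (4225/64 + 1) = -42637 - 1*4289/64 = -42637 - 4289/64 = -2733057/64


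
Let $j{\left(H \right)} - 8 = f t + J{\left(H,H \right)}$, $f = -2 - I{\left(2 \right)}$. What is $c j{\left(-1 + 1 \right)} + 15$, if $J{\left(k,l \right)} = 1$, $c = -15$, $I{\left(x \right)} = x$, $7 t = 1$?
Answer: $- \frac{780}{7} \approx -111.43$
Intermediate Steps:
$t = \frac{1}{7}$ ($t = \frac{1}{7} \cdot 1 = \frac{1}{7} \approx 0.14286$)
$f = -4$ ($f = -2 - 2 = -4$)
$j{\left(H \right)} = \frac{59}{7}$ ($j{\left(H \right)} = 8 + \left(\left(-4\right) \frac{1}{7} + 1\right) = 8 + \left(- \frac{4}{7} + 1\right) = 8 + \frac{3}{7} = \frac{59}{7}$)
$c j{\left(-1 + 1 \right)} + 15 = \left(-15\right) \frac{59}{7} + 15 = - \frac{885}{7} + 15 = - \frac{780}{7}$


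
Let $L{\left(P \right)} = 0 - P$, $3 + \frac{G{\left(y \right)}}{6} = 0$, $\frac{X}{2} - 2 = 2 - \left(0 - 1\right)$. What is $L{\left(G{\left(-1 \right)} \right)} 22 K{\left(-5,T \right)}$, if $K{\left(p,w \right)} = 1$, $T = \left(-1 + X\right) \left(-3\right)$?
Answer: $396$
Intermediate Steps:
$X = 10$ ($X = 4 + 2 \left(2 - \left(0 - 1\right)\right) = 4 + 2 \left(2 - -1\right) = 4 + 2 \left(2 + 1\right) = 4 + 2 \cdot 3 = 4 + 6 = 10$)
$G{\left(y \right)} = -18$ ($G{\left(y \right)} = -18 + 6 \cdot 0 = -18 + 0 = -18$)
$T = -27$ ($T = \left(-1 + 10\right) \left(-3\right) = 9 \left(-3\right) = -27$)
$L{\left(P \right)} = - P$
$L{\left(G{\left(-1 \right)} \right)} 22 K{\left(-5,T \right)} = \left(-1\right) \left(-18\right) 22 \cdot 1 = 18 \cdot 22 \cdot 1 = 396 \cdot 1 = 396$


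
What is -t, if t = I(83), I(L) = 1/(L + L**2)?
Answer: -1/6972 ≈ -0.00014343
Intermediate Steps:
t = 1/6972 (t = 1/(83*(1 + 83)) = (1/83)/84 = (1/83)*(1/84) = 1/6972 ≈ 0.00014343)
-t = -1*1/6972 = -1/6972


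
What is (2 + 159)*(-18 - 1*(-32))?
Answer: 2254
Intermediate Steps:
(2 + 159)*(-18 - 1*(-32)) = 161*(-18 + 32) = 161*14 = 2254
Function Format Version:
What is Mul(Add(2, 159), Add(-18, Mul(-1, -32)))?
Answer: 2254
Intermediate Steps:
Mul(Add(2, 159), Add(-18, Mul(-1, -32))) = Mul(161, Add(-18, 32)) = Mul(161, 14) = 2254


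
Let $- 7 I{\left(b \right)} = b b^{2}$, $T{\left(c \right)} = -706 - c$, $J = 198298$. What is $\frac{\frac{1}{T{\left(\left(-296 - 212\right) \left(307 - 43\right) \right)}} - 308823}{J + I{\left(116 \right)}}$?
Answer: $\frac{41198841137}{3293412980} \approx 12.509$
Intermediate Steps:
$I{\left(b \right)} = - \frac{b^{3}}{7}$ ($I{\left(b \right)} = - \frac{b b^{2}}{7} = - \frac{b^{3}}{7}$)
$\frac{\frac{1}{T{\left(\left(-296 - 212\right) \left(307 - 43\right) \right)}} - 308823}{J + I{\left(116 \right)}} = \frac{\frac{1}{-706 - \left(-296 - 212\right) \left(307 - 43\right)} - 308823}{198298 - \frac{116^{3}}{7}} = \frac{\frac{1}{-706 - \left(-508\right) 264} - 308823}{198298 - \frac{1560896}{7}} = \frac{\frac{1}{-706 - -134112} - 308823}{198298 - \frac{1560896}{7}} = \frac{\frac{1}{-706 + 134112} - 308823}{- \frac{172810}{7}} = \left(\frac{1}{133406} - 308823\right) \left(- \frac{7}{172810}\right) = \left(- \frac{41198841137}{133406}\right) \left(- \frac{7}{172810}\right) = \frac{41198841137}{3293412980}$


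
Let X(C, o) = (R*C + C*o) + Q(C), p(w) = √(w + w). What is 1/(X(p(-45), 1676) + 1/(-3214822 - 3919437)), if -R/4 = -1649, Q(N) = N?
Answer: -7134259/313520758865000481226411 - 1263228812059311339*I*√10/313520758865000481226411 ≈ -2.2755e-17 - 1.2741e-5*I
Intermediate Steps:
R = 6596 (R = -4*(-1649) = 6596)
p(w) = √2*√w (p(w) = √(2*w) = √2*√w)
X(C, o) = 6597*C + C*o (X(C, o) = (6596*C + C*o) + C = 6597*C + C*o)
1/(X(p(-45), 1676) + 1/(-3214822 - 3919437)) = 1/((√2*√(-45))*(6597 + 1676) + 1/(-3214822 - 3919437)) = 1/((√2*(3*I*√5))*8273 + 1/(-7134259)) = 1/((3*I*√10)*8273 - 1/7134259) = 1/(24819*I*√10 - 1/7134259) = 1/(-1/7134259 + 24819*I*√10)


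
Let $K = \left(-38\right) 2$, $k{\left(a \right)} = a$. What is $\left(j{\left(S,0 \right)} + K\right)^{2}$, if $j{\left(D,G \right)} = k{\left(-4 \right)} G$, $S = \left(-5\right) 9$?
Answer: $5776$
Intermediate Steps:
$S = -45$
$j{\left(D,G \right)} = - 4 G$
$K = -76$
$\left(j{\left(S,0 \right)} + K\right)^{2} = \left(\left(-4\right) 0 - 76\right)^{2} = \left(0 - 76\right)^{2} = \left(-76\right)^{2} = 5776$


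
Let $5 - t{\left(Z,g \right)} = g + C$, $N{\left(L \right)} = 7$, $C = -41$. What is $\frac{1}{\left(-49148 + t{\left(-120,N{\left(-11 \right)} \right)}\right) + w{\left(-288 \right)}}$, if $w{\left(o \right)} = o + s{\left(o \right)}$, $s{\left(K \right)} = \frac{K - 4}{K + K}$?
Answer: $- \frac{144}{7113095} \approx -2.0244 \cdot 10^{-5}$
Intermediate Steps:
$s{\left(K \right)} = \frac{-4 + K}{2 K}$
$w{\left(o \right)} = o + \frac{-4 + o}{2 o}$
$t{\left(Z,g \right)} = 46 - g$ ($t{\left(Z,g \right)} = 5 - \left(g - 41\right) = 5 - \left(-41 + g\right) = 46 - g$)
$\frac{1}{\left(-49148 + t{\left(-120,N{\left(-11 \right)} \right)}\right) + w{\left(-288 \right)}} = \frac{1}{\left(-49148 + \left(46 - 7\right)\right) - \left(\frac{575}{2} - \frac{1}{144}\right)} = \frac{1}{\left(-49148 + \left(46 - 7\right)\right) - \frac{41399}{144}} = \frac{1}{\left(-49148 + 39\right) + \left(\frac{1}{2} - 288 + \frac{1}{144}\right)} = \frac{1}{-49109 - \frac{41399}{144}} = \frac{1}{- \frac{7113095}{144}} = - \frac{144}{7113095}$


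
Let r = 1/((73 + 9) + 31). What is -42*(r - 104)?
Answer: 493542/113 ≈ 4367.6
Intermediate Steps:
r = 1/113 (r = 1/(82 + 31) = 1/113 ≈ 0.0088496)
-42*(r - 104) = -42*(1/113 - 104) = -42*(-11751/113) = 493542/113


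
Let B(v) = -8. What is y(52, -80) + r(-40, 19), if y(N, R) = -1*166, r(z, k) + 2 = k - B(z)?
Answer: -141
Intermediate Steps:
r(z, k) = 6 + k (r(z, k) = -2 + (k - 1*(-8)) = -2 + (k + 8) = -2 + (8 + k) = 6 + k)
y(N, R) = -166
y(52, -80) + r(-40, 19) = -166 + (6 + 19) = -166 + 25 = -141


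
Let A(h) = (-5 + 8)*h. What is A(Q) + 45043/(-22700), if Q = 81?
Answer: 5471057/22700 ≈ 241.02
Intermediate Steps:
A(h) = 3*h
A(Q) + 45043/(-22700) = 3*81 + 45043/(-22700) = 243 + 45043*(-1/22700) = 243 - 45043/22700 = 5471057/22700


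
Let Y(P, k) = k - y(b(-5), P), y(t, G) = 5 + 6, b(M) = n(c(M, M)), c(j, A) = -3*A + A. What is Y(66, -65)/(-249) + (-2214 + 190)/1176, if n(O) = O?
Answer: -17275/12201 ≈ -1.4159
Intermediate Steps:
c(j, A) = -2*A
b(M) = -2*M
y(t, G) = 11
Y(P, k) = -11 + k (Y(P, k) = k - 1*11 = k - 11 = -11 + k)
Y(66, -65)/(-249) + (-2214 + 190)/1176 = (-11 - 65)/(-249) + (-2214 + 190)/1176 = -76*(-1/249) - 2024*1/1176 = 76/249 - 253/147 = -17275/12201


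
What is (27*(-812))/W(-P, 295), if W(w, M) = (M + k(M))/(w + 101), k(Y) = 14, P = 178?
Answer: 562716/103 ≈ 5463.3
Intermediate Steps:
W(w, M) = (14 + M)/(101 + w) (W(w, M) = (M + 14)/(w + 101) = (14 + M)/(101 + w))
(27*(-812))/W(-P, 295) = (27*(-812))/(((14 + 295)/(101 - 1*178))) = -21924/(309/(101 - 178)) = -21924/(309/(-77)) = -21924/((-1/77*309)) = -21924/(-309/77) = -21924*(-77/309) = 562716/103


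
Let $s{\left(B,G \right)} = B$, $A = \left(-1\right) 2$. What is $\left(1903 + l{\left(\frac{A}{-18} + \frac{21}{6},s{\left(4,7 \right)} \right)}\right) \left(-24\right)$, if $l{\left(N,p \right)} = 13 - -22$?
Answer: $-46512$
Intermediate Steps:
$A = -2$
$l{\left(N,p \right)} = 35$ ($l{\left(N,p \right)} = 13 + 22 = 35$)
$\left(1903 + l{\left(\frac{A}{-18} + \frac{21}{6},s{\left(4,7 \right)} \right)}\right) \left(-24\right) = \left(1903 + 35\right) \left(-24\right) = 1938 \left(-24\right) = -46512$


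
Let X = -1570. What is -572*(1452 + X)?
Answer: 67496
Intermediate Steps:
-572*(1452 + X) = -572*(1452 - 1570) = -572*(-118) = 67496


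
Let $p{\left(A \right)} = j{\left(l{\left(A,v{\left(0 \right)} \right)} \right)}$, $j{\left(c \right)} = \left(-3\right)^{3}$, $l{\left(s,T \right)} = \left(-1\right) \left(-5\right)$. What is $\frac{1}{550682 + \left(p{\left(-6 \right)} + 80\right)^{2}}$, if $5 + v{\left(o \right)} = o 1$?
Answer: $\frac{1}{553491} \approx 1.8067 \cdot 10^{-6}$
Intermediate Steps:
$v{\left(o \right)} = -5 + o$ ($v{\left(o \right)} = -5 + o 1 = -5 + o$)
$l{\left(s,T \right)} = 5$
$j{\left(c \right)} = -27$
$p{\left(A \right)} = -27$
$\frac{1}{550682 + \left(p{\left(-6 \right)} + 80\right)^{2}} = \frac{1}{550682 + \left(-27 + 80\right)^{2}} = \frac{1}{550682 + 53^{2}} = \frac{1}{550682 + 2809} = \frac{1}{553491}$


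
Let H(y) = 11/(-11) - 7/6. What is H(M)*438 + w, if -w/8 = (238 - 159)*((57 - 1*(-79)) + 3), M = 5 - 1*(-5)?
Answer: -88797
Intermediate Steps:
M = 10 (M = 5 + 5 = 10)
w = -87848 (w = -8*(238 - 159)*((57 - 1*(-79)) + 3) = -632*((57 + 79) + 3) = -632*(136 + 3) = -632*139 = -8*10981 = -87848)
H(y) = -13/6 (H(y) = 11*(-1/11) - 7*⅙ = -1 - 7/6 = -13/6)
H(M)*438 + w = -13/6*438 - 87848 = -949 - 87848 = -88797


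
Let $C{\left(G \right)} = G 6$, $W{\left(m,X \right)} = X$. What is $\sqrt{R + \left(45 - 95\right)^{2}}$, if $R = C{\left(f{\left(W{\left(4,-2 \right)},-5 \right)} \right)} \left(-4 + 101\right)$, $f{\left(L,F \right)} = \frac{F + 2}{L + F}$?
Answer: $\frac{\sqrt{134722}}{7} \approx 52.435$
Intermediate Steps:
$f{\left(L,F \right)} = \frac{2 + F}{F + L}$
$C{\left(G \right)} = 6 G$
$R = \frac{1746}{7}$ ($R = 6 \frac{2 - 5}{-5 - 2} \left(-4 + 101\right) = 6 \frac{1}{-7} \left(-3\right) 97 = 6 \left(\left(- \frac{1}{7}\right) \left(-3\right)\right) 97 = 6 \cdot \frac{3}{7} \cdot 97 = \frac{18}{7} \cdot 97 = \frac{1746}{7} \approx 249.43$)
$\sqrt{R + \left(45 - 95\right)^{2}} = \sqrt{\frac{1746}{7} + \left(45 - 95\right)^{2}} = \sqrt{\frac{1746}{7} + \left(-50\right)^{2}} = \sqrt{\frac{1746}{7} + 2500} = \sqrt{\frac{19246}{7}} = \frac{\sqrt{134722}}{7}$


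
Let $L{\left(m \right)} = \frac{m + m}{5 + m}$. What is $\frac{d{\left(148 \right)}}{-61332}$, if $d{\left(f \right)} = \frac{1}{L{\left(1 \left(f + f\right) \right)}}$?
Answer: $- \frac{301}{36308544} \approx -8.2901 \cdot 10^{-6}$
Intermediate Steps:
$L{\left(m \right)} = \frac{2 m}{5 + m}$
$d{\left(f \right)} = \frac{5 + 2 f}{4 f}$ ($d{\left(f \right)} = \frac{1}{2 \cdot 1 \left(f + f\right) \frac{1}{5 + 1 \left(f + f\right)}} = \frac{1}{2 \cdot 1 \cdot 2 f \frac{1}{5 + 1 \cdot 2 f}} = \frac{1}{2 \cdot 2 f \frac{1}{5 + 2 f}} = \frac{1}{4 f \frac{1}{5 + 2 f}} = \frac{5 + 2 f}{4 f}$)
$\frac{d{\left(148 \right)}}{-61332} = \frac{\frac{1}{4} \cdot \frac{1}{148} \left(5 + 2 \cdot 148\right)}{-61332} = \frac{1}{4} \cdot \frac{1}{148} \left(5 + 296\right) \left(- \frac{1}{61332}\right) = \frac{1}{4} \cdot \frac{1}{148} \cdot 301 \left(- \frac{1}{61332}\right) = \frac{301}{592} \left(- \frac{1}{61332}\right) = - \frac{301}{36308544}$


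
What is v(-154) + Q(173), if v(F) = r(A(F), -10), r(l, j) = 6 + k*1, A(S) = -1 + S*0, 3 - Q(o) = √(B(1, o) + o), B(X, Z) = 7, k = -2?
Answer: 7 - 6*√5 ≈ -6.4164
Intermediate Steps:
Q(o) = 3 - √(7 + o)
A(S) = -1 (A(S) = -1 + 0 = -1)
r(l, j) = 4 (r(l, j) = 6 - 2*1 = 6 - 2 = 4)
v(F) = 4
v(-154) + Q(173) = 4 + (3 - √(7 + 173)) = 4 + (3 - √180) = 4 + (3 - 6*√5) = 7 - 6*√5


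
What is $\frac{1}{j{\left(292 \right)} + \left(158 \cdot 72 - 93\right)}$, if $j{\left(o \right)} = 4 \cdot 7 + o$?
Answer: $\frac{1}{11603} \approx 8.6185 \cdot 10^{-5}$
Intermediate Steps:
$j{\left(o \right)} = 28 + o$
$\frac{1}{j{\left(292 \right)} + \left(158 \cdot 72 - 93\right)} = \frac{1}{\left(28 + 292\right) + \left(158 \cdot 72 - 93\right)} = \frac{1}{320 + \left(11376 - 93\right)} = \frac{1}{320 + 11283} = \frac{1}{11603}$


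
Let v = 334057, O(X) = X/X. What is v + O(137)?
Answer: 334058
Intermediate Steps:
O(X) = 1
v + O(137) = 334057 + 1 = 334058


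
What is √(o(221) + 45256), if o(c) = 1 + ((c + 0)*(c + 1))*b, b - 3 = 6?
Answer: 7*√9935 ≈ 697.72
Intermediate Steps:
b = 9 (b = 3 + 6 = 9)
o(c) = 1 + 9*c*(1 + c) (o(c) = 1 + ((c + 0)*(c + 1))*9 = 1 + (c*(1 + c))*9 = 1 + 9*c*(1 + c))
√(o(221) + 45256) = √((1 + 9*221 + 9*221²) + 45256) = √((1 + 1989 + 9*48841) + 45256) = √((1 + 1989 + 439569) + 45256) = √(441559 + 45256) = √486815 = 7*√9935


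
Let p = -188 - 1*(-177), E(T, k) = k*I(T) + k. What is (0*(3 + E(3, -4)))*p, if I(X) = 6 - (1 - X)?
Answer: 0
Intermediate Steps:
I(X) = 5 + X (I(X) = 6 + (-1 + X) = 5 + X)
E(T, k) = k + k*(5 + T) (E(T, k) = k*(5 + T) + k = k + k*(5 + T))
p = -11 (p = -188 + 177 = -11)
(0*(3 + E(3, -4)))*p = (0*(3 - 4*(6 + 3)))*(-11) = (0*(3 - 4*9))*(-11) = (0*(3 - 36))*(-11) = (0*(-33))*(-11) = 0*(-11) = 0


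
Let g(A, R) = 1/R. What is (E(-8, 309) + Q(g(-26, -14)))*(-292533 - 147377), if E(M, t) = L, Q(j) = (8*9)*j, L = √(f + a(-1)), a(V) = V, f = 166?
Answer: 15836760/7 - 439910*√165 ≈ -3.3884e+6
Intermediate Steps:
L = √165 (L = √(166 - 1) = √165 ≈ 12.845)
Q(j) = 72*j
E(M, t) = √165
(E(-8, 309) + Q(g(-26, -14)))*(-292533 - 147377) = (√165 + 72/(-14))*(-292533 - 147377) = (√165 + 72*(-1/14))*(-439910) = (√165 - 36/7)*(-439910) = (-36/7 + √165)*(-439910) = 15836760/7 - 439910*√165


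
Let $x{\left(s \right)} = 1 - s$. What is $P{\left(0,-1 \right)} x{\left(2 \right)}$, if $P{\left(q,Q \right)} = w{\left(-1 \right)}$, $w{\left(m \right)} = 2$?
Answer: $-2$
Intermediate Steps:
$P{\left(q,Q \right)} = 2$
$P{\left(0,-1 \right)} x{\left(2 \right)} = 2 \left(1 - 2\right) = 2 \left(-1\right) = -2$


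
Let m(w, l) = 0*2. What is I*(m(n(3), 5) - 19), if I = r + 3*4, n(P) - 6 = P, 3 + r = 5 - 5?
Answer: -171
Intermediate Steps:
r = -3 (r = -3 + (5 - 5) = -3 + 0 = -3)
n(P) = 6 + P
m(w, l) = 0
I = 9 (I = -3 + 3*4 = -3 + 12 = 9)
I*(m(n(3), 5) - 19) = 9*(0 - 19) = 9*(-19) = -171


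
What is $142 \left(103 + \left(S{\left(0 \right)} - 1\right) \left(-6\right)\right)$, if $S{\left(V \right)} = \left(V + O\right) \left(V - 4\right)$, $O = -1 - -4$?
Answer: $25702$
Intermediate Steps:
$O = 3$ ($O = -1 + 4 = 3$)
$S{\left(V \right)} = \left(-4 + V\right) \left(3 + V\right)$ ($S{\left(V \right)} = \left(V + 3\right) \left(V - 4\right) = \left(3 + V\right) \left(-4 + V\right) = \left(-4 + V\right) \left(3 + V\right)$)
$142 \left(103 + \left(S{\left(0 \right)} - 1\right) \left(-6\right)\right) = 142 \left(103 + \left(\left(-12 + 0^{2} - 0\right) - 1\right) \left(-6\right)\right) = 142 \left(103 + \left(\left(-12 + 0 + 0\right) - 1\right) \left(-6\right)\right) = 142 \left(103 + \left(-12 - 1\right) \left(-6\right)\right) = 142 \left(103 - -78\right) = 142 \left(103 + 78\right) = 142 \cdot 181 = 25702$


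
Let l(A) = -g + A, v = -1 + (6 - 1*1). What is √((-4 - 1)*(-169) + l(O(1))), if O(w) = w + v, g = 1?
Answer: √849 ≈ 29.138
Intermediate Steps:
v = 4 (v = -1 + (6 - 1) = -1 + 5 = 4)
O(w) = 4 + w (O(w) = w + 4 = 4 + w)
l(A) = -1 + A (l(A) = -1*1 + A = -1 + A)
√((-4 - 1)*(-169) + l(O(1))) = √((-4 - 1)*(-169) + (-1 + (4 + 1))) = √(-5*(-169) + (-1 + 5)) = √(845 + 4) = √849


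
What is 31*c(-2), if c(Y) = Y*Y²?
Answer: -248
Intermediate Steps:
c(Y) = Y³
31*c(-2) = 31*(-2)³ = 31*(-8) = -248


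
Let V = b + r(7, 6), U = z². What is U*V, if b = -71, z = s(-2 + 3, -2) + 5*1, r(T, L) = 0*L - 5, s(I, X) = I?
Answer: -2736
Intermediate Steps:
r(T, L) = -5 (r(T, L) = 0 - 5 = -5)
z = 6 (z = (-2 + 3) + 5*1 = 1 + 5 = 6)
U = 36 (U = 6² = 36)
V = -76 (V = -71 - 5 = -76)
U*V = 36*(-76) = -2736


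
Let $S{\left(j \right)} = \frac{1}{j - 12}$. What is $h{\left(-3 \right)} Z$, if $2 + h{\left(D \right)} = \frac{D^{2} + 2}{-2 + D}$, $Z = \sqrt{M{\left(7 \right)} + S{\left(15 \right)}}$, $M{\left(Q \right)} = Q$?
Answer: $- \frac{7 \sqrt{66}}{5} \approx -11.374$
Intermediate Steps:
$S{\left(j \right)} = \frac{1}{-12 + j}$
$Z = \frac{\sqrt{66}}{3}$ ($Z = \sqrt{7 + \frac{1}{-12 + 15}} = \sqrt{7 + \frac{1}{3}} = \sqrt{\frac{22}{3}} = \frac{\sqrt{66}}{3} \approx 2.708$)
$h{\left(D \right)} = -2 + \frac{2 + D^{2}}{-2 + D}$ ($h{\left(D \right)} = -2 + \frac{D^{2} + 2}{-2 + D} = -2 + \frac{2 + D^{2}}{-2 + D}$)
$h{\left(-3 \right)} Z = \frac{6 + \left(-3\right)^{2} - -6}{-2 - 3} \frac{\sqrt{66}}{3} = \frac{6 + 9 + 6}{-5} \frac{\sqrt{66}}{3} = \left(- \frac{1}{5}\right) 21 \frac{\sqrt{66}}{3} = - \frac{21 \frac{\sqrt{66}}{3}}{5} = - \frac{7 \sqrt{66}}{5}$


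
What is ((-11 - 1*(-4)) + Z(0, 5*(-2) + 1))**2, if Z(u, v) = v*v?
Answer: 5476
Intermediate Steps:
Z(u, v) = v**2
((-11 - 1*(-4)) + Z(0, 5*(-2) + 1))**2 = ((-11 - 1*(-4)) + (5*(-2) + 1)**2)**2 = ((-11 + 4) + (-10 + 1)**2)**2 = (-7 + (-9)**2)**2 = (-7 + 81)**2 = 74**2 = 5476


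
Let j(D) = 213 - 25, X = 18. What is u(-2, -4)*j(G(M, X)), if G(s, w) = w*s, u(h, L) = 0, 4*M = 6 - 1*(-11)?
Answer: 0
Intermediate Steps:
M = 17/4 (M = (6 - 1*(-11))/4 = (6 + 11)/4 = (¼)*17 = 17/4 ≈ 4.2500)
G(s, w) = s*w
j(D) = 188
u(-2, -4)*j(G(M, X)) = 0*188 = 0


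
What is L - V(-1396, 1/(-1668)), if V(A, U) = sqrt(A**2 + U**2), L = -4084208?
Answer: -4084208 - sqrt(5422042646785)/1668 ≈ -4.0856e+6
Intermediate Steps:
L - V(-1396, 1/(-1668)) = -4084208 - sqrt((-1396)**2 + (1/(-1668))**2) = -4084208 - sqrt(1948816 + (-1/1668)**2) = -4084208 - sqrt(1948816 + 1/2782224) = -4084208 - sqrt(5422042646785/2782224) = -4084208 - sqrt(5422042646785)/1668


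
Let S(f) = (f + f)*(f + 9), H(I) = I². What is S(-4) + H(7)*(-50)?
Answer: -2490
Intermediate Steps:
S(f) = 2*f*(9 + f) (S(f) = (2*f)*(9 + f) = 2*f*(9 + f))
S(-4) + H(7)*(-50) = 2*(-4)*(9 - 4) + 7²*(-50) = 2*(-4)*5 + 49*(-50) = -40 - 2450 = -2490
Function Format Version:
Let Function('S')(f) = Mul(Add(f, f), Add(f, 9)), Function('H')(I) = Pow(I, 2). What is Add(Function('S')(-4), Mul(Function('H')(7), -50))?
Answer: -2490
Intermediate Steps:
Function('S')(f) = Mul(2, f, Add(9, f)) (Function('S')(f) = Mul(Mul(2, f), Add(9, f)) = Mul(2, f, Add(9, f)))
Add(Function('S')(-4), Mul(Function('H')(7), -50)) = Add(Mul(2, -4, Add(9, -4)), Mul(Pow(7, 2), -50)) = Add(Mul(2, -4, 5), Mul(49, -50)) = Add(-40, -2450) = -2490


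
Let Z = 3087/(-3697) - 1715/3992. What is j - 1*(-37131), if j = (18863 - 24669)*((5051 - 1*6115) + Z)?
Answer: 45913880106657/7379212 ≈ 6.2221e+6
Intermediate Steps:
Z = -18663659/14758424 (Z = 3087*(-1/3697) - 1715*1/3992 = -3087/3697 - 1715/3992 = -18663659/14758424 ≈ -1.2646)
j = 45639882585885/7379212 (j = (18863 - 24669)*((5051 - 1*6115) - 18663659/14758424) = -5806*((5051 - 6115) - 18663659/14758424) = -5806*(-1064 - 18663659/14758424) = -5806*(-15721626795/14758424) = 45639882585885/7379212 ≈ 6.1849e+6)
j - 1*(-37131) = 45639882585885/7379212 - 1*(-37131) = 45639882585885/7379212 + 37131 = 45913880106657/7379212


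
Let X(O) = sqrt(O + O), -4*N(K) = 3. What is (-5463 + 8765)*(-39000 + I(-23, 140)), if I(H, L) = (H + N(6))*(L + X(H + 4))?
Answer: -139757150 - 156845*I*sqrt(38)/2 ≈ -1.3976e+8 - 4.8343e+5*I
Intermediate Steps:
N(K) = -3/4 (N(K) = -1/4*3 = -3/4)
X(O) = sqrt(2)*sqrt(O) (X(O) = sqrt(2*O) = sqrt(2)*sqrt(O))
I(H, L) = (-3/4 + H)*(L + sqrt(2)*sqrt(4 + H)) (I(H, L) = (H - 3/4)*(L + sqrt(2)*sqrt(H + 4)) = (-3/4 + H)*(L + sqrt(2)*sqrt(4 + H)))
(-5463 + 8765)*(-39000 + I(-23, 140)) = (-5463 + 8765)*(-39000 + (-3/4*140 - 3*sqrt(8 + 2*(-23))/4 - 23*140 - 23*sqrt(8 + 2*(-23)))) = 3302*(-39000 + (-105 - 3*sqrt(8 - 46)/4 - 3220 - 23*sqrt(8 - 46))) = 3302*(-39000 + (-105 - 3*I*sqrt(38)/4 - 3220 - 23*I*sqrt(38))) = 3302*(-39000 + (-3325 - 95*I*sqrt(38)/4)) = 3302*(-42325 - 95*I*sqrt(38)/4) = -139757150 - 156845*I*sqrt(38)/2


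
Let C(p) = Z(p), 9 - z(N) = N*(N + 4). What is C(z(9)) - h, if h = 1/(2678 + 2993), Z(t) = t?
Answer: -612469/5671 ≈ -108.00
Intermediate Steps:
z(N) = 9 - N*(4 + N) (z(N) = 9 - N*(N + 4) = 9 - N*(4 + N))
C(p) = p
h = 1/5671 ≈ 0.00017634
C(z(9)) - h = (9 - 1*9**2 - 4*9) - 1*1/5671 = (9 - 1*81 - 36) - 1/5671 = (9 - 81 - 36) - 1/5671 = -108 - 1/5671 = -612469/5671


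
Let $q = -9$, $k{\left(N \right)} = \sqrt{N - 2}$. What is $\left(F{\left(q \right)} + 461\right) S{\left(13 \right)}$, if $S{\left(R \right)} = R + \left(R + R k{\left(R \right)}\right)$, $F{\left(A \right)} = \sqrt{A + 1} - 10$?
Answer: $13 \left(2 + \sqrt{11}\right) \left(451 + 2 i \sqrt{2}\right) \approx 31171.0 + 195.49 i$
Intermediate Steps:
$k{\left(N \right)} = \sqrt{-2 + N}$
$F{\left(A \right)} = -10 + \sqrt{1 + A}$ ($F{\left(A \right)} = \sqrt{1 + A} - 10 = -10 + \sqrt{1 + A}$)
$S{\left(R \right)} = 2 R + R \sqrt{-2 + R}$ ($S{\left(R \right)} = R + \left(R + R \sqrt{-2 + R}\right) = 2 R + R \sqrt{-2 + R}$)
$\left(F{\left(q \right)} + 461\right) S{\left(13 \right)} = \left(\left(-10 + \sqrt{1 - 9}\right) + 461\right) 13 \left(2 + \sqrt{-2 + 13}\right) = \left(\left(-10 + \sqrt{-8}\right) + 461\right) 13 \left(2 + \sqrt{11}\right) = \left(\left(-10 + 2 i \sqrt{2}\right) + 461\right) \left(26 + 13 \sqrt{11}\right) = \left(451 + 2 i \sqrt{2}\right) \left(26 + 13 \sqrt{11}\right) = \left(26 + 13 \sqrt{11}\right) \left(451 + 2 i \sqrt{2}\right)$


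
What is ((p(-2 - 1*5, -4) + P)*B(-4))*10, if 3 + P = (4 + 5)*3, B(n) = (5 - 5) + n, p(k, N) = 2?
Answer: -1040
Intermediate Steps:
B(n) = n (B(n) = 0 + n = n)
P = 24 (P = -3 + (4 + 5)*3 = -3 + 9*3 = -3 + 27 = 24)
((p(-2 - 1*5, -4) + P)*B(-4))*10 = ((2 + 24)*(-4))*10 = (26*(-4))*10 = -104*10 = -1040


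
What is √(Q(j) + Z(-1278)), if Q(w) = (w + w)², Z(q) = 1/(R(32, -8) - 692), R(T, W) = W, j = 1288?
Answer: 3*√3612811377/70 ≈ 2576.0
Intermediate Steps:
Z(q) = -1/700 (Z(q) = 1/(-8 - 692) = 1/(-700) = -1/700)
Q(w) = 4*w² (Q(w) = (2*w)² = 4*w²)
√(Q(j) + Z(-1278)) = √(4*1288² - 1/700) = √(4*1658944 - 1/700) = √(6635776 - 1/700) = √(4645043199/700) = 3*√3612811377/70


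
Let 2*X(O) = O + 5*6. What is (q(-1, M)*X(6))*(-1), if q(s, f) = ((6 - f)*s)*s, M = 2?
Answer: -72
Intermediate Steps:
q(s, f) = s²*(6 - f) (q(s, f) = (s*(6 - f))*s = s²*(6 - f))
X(O) = 15 + O/2 (X(O) = (O + 5*6)/2 = (O + 30)/2 = (30 + O)/2 = 15 + O/2)
(q(-1, M)*X(6))*(-1) = (((-1)²*(6 - 1*2))*(15 + (½)*6))*(-1) = ((1*(6 - 2))*(15 + 3))*(-1) = ((1*4)*18)*(-1) = (4*18)*(-1) = 72*(-1) = -72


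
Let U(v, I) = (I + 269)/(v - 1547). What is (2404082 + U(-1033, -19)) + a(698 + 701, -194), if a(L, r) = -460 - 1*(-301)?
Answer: 620212109/258 ≈ 2.4039e+6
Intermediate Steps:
a(L, r) = -159 (a(L, r) = -460 + 301 = -159)
U(v, I) = (269 + I)/(-1547 + v)
(2404082 + U(-1033, -19)) + a(698 + 701, -194) = (2404082 + (269 - 19)/(-1547 - 1033)) - 159 = (2404082 + 250/(-2580)) - 159 = (2404082 - 1/2580*250) - 159 = (2404082 - 25/258) - 159 = 620253131/258 - 159 = 620212109/258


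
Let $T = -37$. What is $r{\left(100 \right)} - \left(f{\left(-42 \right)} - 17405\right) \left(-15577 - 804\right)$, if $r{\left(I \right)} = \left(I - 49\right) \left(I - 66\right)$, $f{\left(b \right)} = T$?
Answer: $-285715668$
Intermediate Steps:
$f{\left(b \right)} = -37$
$r{\left(I \right)} = \left(-66 + I\right) \left(-49 + I\right)$ ($r{\left(I \right)} = \left(-49 + I\right) \left(-66 + I\right) = \left(-66 + I\right) \left(-49 + I\right)$)
$r{\left(100 \right)} - \left(f{\left(-42 \right)} - 17405\right) \left(-15577 - 804\right) = \left(3234 + 100^{2} - 11500\right) - \left(-37 - 17405\right) \left(-15577 - 804\right) = \left(3234 + 10000 - 11500\right) - \left(-17442\right) \left(-16381\right) = 1734 - 285717402 = -285715668$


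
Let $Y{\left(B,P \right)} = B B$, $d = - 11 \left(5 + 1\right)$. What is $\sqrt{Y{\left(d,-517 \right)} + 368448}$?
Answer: $2 \sqrt{93201} \approx 610.58$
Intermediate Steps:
$d = -66$ ($d = \left(-11\right) 6 = -66$)
$Y{\left(B,P \right)} = B^{2}$
$\sqrt{Y{\left(d,-517 \right)} + 368448} = \sqrt{\left(-66\right)^{2} + 368448} = \sqrt{4356 + 368448} = \sqrt{372804} = 2 \sqrt{93201}$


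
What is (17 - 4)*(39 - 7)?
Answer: 416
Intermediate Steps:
(17 - 4)*(39 - 7) = 13*32 = 416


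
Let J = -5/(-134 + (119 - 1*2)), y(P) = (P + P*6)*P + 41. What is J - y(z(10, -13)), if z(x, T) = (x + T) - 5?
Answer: -8308/17 ≈ -488.71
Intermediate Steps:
z(x, T) = -5 + T + x (z(x, T) = (T + x) - 5 = -5 + T + x)
y(P) = 41 + 7*P**2 (y(P) = (P + 6*P)*P + 41 = (7*P)*P + 41 = 7*P**2 + 41 = 41 + 7*P**2)
J = 5/17 (J = -5/(-134 + (119 - 2)) = -5/(-134 + 117) = -5/(-17) = -5*(-1/17) = 5/17 ≈ 0.29412)
J - y(z(10, -13)) = 5/17 - (41 + 7*(-5 - 13 + 10)**2) = 5/17 - (41 + 7*(-8)**2) = 5/17 - (41 + 7*64) = 5/17 - (41 + 448) = 5/17 - 1*489 = 5/17 - 489 = -8308/17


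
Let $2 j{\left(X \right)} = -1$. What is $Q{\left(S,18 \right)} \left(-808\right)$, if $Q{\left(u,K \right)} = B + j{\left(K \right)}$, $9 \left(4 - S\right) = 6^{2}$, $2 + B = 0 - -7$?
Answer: $-3636$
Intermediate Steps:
$j{\left(X \right)} = - \frac{1}{2}$ ($j{\left(X \right)} = \frac{1}{2} \left(-1\right) = - \frac{1}{2}$)
$B = 5$ ($B = -2 + \left(0 - -7\right) = -2 + \left(0 + 7\right) = -2 + 7 = 5$)
$S = 0$ ($S = 4 - \frac{6^{2}}{9} = 4 - 4 = 0$)
$Q{\left(u,K \right)} = \frac{9}{2}$ ($Q{\left(u,K \right)} = 5 - \frac{1}{2} = \frac{9}{2}$)
$Q{\left(S,18 \right)} \left(-808\right) = \frac{9}{2} \left(-808\right) = -3636$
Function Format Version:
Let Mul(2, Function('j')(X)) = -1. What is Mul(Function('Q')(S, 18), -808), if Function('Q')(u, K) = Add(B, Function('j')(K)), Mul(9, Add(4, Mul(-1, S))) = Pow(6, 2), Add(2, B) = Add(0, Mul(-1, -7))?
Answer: -3636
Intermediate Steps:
Function('j')(X) = Rational(-1, 2) (Function('j')(X) = Mul(Rational(1, 2), -1) = Rational(-1, 2))
B = 5 (B = Add(-2, Add(0, Mul(-1, -7))) = Add(-2, Add(0, 7)) = Add(-2, 7) = 5)
S = 0 (S = Add(4, Mul(Rational(-1, 9), Pow(6, 2))) = Add(4, Mul(Rational(-1, 9), 36)) = Add(4, -4) = 0)
Function('Q')(u, K) = Rational(9, 2) (Function('Q')(u, K) = Add(5, Rational(-1, 2)) = Rational(9, 2))
Mul(Function('Q')(S, 18), -808) = Mul(Rational(9, 2), -808) = -3636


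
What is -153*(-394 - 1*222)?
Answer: 94248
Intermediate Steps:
-153*(-394 - 1*222) = -153*(-394 - 222) = -153*(-616) = 94248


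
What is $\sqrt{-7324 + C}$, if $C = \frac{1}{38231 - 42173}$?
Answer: $\frac{i \sqrt{12645589542}}{1314} \approx 85.58 i$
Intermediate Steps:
$C = - \frac{1}{3942}$ ($C = \frac{1}{-3942} = - \frac{1}{3942} \approx -0.00025368$)
$\sqrt{-7324 + C} = \sqrt{-7324 - \frac{1}{3942}} = \sqrt{- \frac{28871209}{3942}} = \frac{i \sqrt{12645589542}}{1314}$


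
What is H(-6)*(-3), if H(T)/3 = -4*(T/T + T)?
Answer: -180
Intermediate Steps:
H(T) = -12 - 12*T (H(T) = 3*(-4*(T/T + T)) = 3*(-4*(1 + T)) = 3*(-4 - 4*T) = -12 - 12*T)
H(-6)*(-3) = (-12 - 12*(-6))*(-3) = (-12 + 72)*(-3) = 60*(-3) = -180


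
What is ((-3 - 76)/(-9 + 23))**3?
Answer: -493039/2744 ≈ -179.68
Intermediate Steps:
((-3 - 76)/(-9 + 23))**3 = (-79/14)**3 = -493039/2744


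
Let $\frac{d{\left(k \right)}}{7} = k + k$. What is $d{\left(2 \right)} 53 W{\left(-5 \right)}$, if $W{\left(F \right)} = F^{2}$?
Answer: $37100$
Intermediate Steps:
$d{\left(k \right)} = 14 k$ ($d{\left(k \right)} = 7 \left(k + k\right) = 7 \cdot 2 k = 14 k$)
$d{\left(2 \right)} 53 W{\left(-5 \right)} = 14 \cdot 2 \cdot 53 \left(-5\right)^{2} = 28 \cdot 53 \cdot 25 = 1484 \cdot 25 = 37100$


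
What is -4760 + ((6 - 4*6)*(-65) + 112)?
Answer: -3478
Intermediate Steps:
-4760 + ((6 - 4*6)*(-65) + 112) = -4760 + ((6 - 24)*(-65) + 112) = -4760 + (-18*(-65) + 112) = -4760 + (1170 + 112) = -4760 + 1282 = -3478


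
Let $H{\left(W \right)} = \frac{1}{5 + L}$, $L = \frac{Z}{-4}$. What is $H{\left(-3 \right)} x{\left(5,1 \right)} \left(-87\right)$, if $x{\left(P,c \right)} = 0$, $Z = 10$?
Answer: $0$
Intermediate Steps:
$L = - \frac{5}{2}$ ($L = \frac{10}{-4} = 10 \left(- \frac{1}{4}\right) = - \frac{5}{2} \approx -2.5$)
$H{\left(W \right)} = \frac{2}{5}$ ($H{\left(W \right)} = \frac{1}{5 - \frac{5}{2}} = \frac{1}{\frac{5}{2}} = \frac{2}{5}$)
$H{\left(-3 \right)} x{\left(5,1 \right)} \left(-87\right) = \frac{2}{5} \cdot 0 \left(-87\right) = 0 \left(-87\right) = 0$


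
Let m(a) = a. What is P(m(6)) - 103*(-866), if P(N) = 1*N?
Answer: 89204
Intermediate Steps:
P(N) = N
P(m(6)) - 103*(-866) = 6 - 103*(-866) = 6 + 89198 = 89204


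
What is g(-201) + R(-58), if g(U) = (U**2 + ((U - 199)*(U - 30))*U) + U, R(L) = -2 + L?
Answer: -18532260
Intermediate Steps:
g(U) = U + U**2 + U*(-199 + U)*(-30 + U) (g(U) = (U**2 + ((-199 + U)*(-30 + U))*U) + U = (U**2 + U*(-199 + U)*(-30 + U)) + U = U + U**2 + U*(-199 + U)*(-30 + U))
g(-201) + R(-58) = -201*(5971 + (-201)**2 - 228*(-201)) + (-2 - 58) = -201*(5971 + 40401 + 45828) - 60 = -201*92200 - 60 = -18532200 - 60 = -18532260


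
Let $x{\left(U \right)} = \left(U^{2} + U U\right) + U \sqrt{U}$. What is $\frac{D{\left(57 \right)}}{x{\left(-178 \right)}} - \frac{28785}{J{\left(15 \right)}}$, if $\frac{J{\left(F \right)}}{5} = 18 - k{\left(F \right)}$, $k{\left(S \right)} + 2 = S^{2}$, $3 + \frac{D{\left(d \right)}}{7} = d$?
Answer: $\frac{365399439}{13008685} + \frac{189 i \sqrt{178}}{11295346} \approx 28.089 + 0.00022324 i$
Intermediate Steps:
$D{\left(d \right)} = -21 + 7 d$
$k{\left(S \right)} = -2 + S^{2}$
$J{\left(F \right)} = 100 - 5 F^{2}$ ($J{\left(F \right)} = 5 \left(18 - \left(-2 + F^{2}\right)\right) = 5 \left(20 - F^{2}\right) = 100 - 5 F^{2}$)
$x{\left(U \right)} = U^{\frac{3}{2}} + 2 U^{2}$ ($x{\left(U \right)} = \left(U^{2} + U^{2}\right) + U^{\frac{3}{2}} = 2 U^{2} + U^{\frac{3}{2}} = U^{\frac{3}{2}} + 2 U^{2}$)
$\frac{D{\left(57 \right)}}{x{\left(-178 \right)}} - \frac{28785}{J{\left(15 \right)}} = \frac{-21 + 7 \cdot 57}{\left(-178\right)^{\frac{3}{2}} + 2 \left(-178\right)^{2}} - \frac{28785}{100 - 5 \cdot 15^{2}} = \frac{-21 + 399}{- 178 i \sqrt{178} + 2 \cdot 31684} - \frac{28785}{100 - 1125} = \frac{378}{- 178 i \sqrt{178} + 63368} - \frac{28785}{100 - 1125} = \frac{378}{63368 - 178 i \sqrt{178}} - \frac{28785}{-1025} = \frac{378}{63368 - 178 i \sqrt{178}} - - \frac{5757}{205} = \frac{378}{63368 - 178 i \sqrt{178}} + \frac{5757}{205} = \frac{5757}{205} + \frac{378}{63368 - 178 i \sqrt{178}}$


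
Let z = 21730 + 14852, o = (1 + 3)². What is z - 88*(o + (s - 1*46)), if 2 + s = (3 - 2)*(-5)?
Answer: 39838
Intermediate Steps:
s = -7 (s = -2 + (3 - 2)*(-5) = -2 + 1*(-5) = -2 - 5 = -7)
o = 16 (o = 4² = 16)
z = 36582
z - 88*(o + (s - 1*46)) = 36582 - 88*(16 + (-7 - 1*46)) = 36582 - 88*(16 + (-7 - 46)) = 36582 - 88*(16 - 53) = 36582 - 88*(-37) = 36582 - 1*(-3256) = 36582 + 3256 = 39838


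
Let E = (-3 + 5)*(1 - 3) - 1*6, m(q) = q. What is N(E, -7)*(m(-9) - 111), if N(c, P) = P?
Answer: 840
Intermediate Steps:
E = -10 (E = 2*(-2) - 6 = -4 - 6 = -10)
N(E, -7)*(m(-9) - 111) = -7*(-9 - 111) = -7*(-120) = 840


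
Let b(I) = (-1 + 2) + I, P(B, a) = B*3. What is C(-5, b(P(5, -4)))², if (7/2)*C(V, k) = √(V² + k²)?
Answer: 1124/49 ≈ 22.939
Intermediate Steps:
P(B, a) = 3*B
b(I) = 1 + I
C(V, k) = 2*√(V² + k²)/7
C(-5, b(P(5, -4)))² = (2*√((-5)² + (1 + 3*5)²)/7)² = (2*√(25 + (1 + 15)²)/7)² = (2*√(25 + 16²)/7)² = (2*√(25 + 256)/7)² = (2*√281/7)² = 1124/49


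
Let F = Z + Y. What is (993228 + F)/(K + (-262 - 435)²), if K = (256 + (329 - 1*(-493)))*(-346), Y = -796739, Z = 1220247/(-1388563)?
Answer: 272836135060/156659066223 ≈ 1.7416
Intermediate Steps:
Z = -1220247/1388563 (Z = 1220247*(-1/1388563) = -1220247/1388563 ≈ -0.87878)
K = -372988 (K = (256 + (329 + 493))*(-346) = (256 + 822)*(-346) = 1078*(-346) = -372988)
F = -1106323516304/1388563 (F = -1220247/1388563 - 796739 = -1106323516304/1388563 ≈ -7.9674e+5)
(993228 + F)/(K + (-262 - 435)²) = (993228 - 1106323516304/1388563)/(-372988 + (-262 - 435)²) = 272836135060/(1388563*(-372988 + (-697)²)) = 272836135060/(1388563*(-372988 + 485809)) = (272836135060/1388563)/112821 = (272836135060/1388563)*(1/112821) = 272836135060/156659066223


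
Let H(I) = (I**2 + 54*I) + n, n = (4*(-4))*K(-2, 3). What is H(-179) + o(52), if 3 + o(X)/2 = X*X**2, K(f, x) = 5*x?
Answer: 303345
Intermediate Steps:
n = -240 (n = (4*(-4))*(5*3) = -16*15 = -240)
o(X) = -6 + 2*X**3 (o(X) = -6 + 2*(X*X**2) = -6 + 2*X**3)
H(I) = -240 + I**2 + 54*I (H(I) = (I**2 + 54*I) - 240 = -240 + I**2 + 54*I)
H(-179) + o(52) = (-240 + (-179)**2 + 54*(-179)) + (-6 + 2*52**3) = (-240 + 32041 - 9666) + (-6 + 2*140608) = 22135 + (-6 + 281216) = 22135 + 281210 = 303345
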